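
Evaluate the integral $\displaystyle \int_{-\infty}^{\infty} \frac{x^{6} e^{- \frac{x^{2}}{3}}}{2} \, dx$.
$\frac{405 \sqrt{3} \sqrt{\pi}}{16}$

Start from the elementary integral
$$J(a) = \int_{-\infty}^{\infty} \frac{e^{- a x^{2}}}{2} \, dx = \frac{\sqrt{\pi}}{2 \sqrt{a}}.$$

Differentiating under the integral sign brings down a factor of $(-x^2)$:
$$\frac{dJ}{da} = \int_{-\infty}^{\infty} - \frac{x^{2} e^{- a x^{2}}}{2} \, dx = - \frac{\sqrt{\pi}}{4 a^{\frac{3}{2}}}.$$

Repeating $3$ times in total — each differentiation brings down another $(-x^2)$ — gives
$$\frac{d^{3}J}{da^{3}} = \int_{-\infty}^{\infty} - \frac{x^{6} e^{- a x^{2}}}{2} \, dx = - \frac{15 \sqrt{\pi}}{16 a^{\frac{7}{2}}},$$
and the integrand here is $(-1)^{3}$ times the target integrand, so $I = (-1)^{3}\,\frac{d^{3}J}{da^{3}} = \frac{15 \sqrt{\pi}}{16 a^{\frac{7}{2}}}$.

Setting $a = \frac{1}{3}$:
$$I = \frac{405 \sqrt{3} \sqrt{\pi}}{16}.$$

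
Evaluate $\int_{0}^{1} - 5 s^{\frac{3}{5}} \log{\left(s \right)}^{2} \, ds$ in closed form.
$- \frac{625}{256}$

Begin with the known integral
$$J(a) = \int_{0}^{1} - 5 s^{a} \, ds = - \frac{5}{a + 1}.$$

Differentiating under the integral sign brings down a factor of $\ln s$:
$$\frac{dJ}{da} = \int_{0}^{1} - 5 s^{a} \log{\left(s \right)} \, ds = \frac{5}{\left(a + 1\right)^{2}}.$$

Repeating twice in total — each differentiation brings down another $\ln s$ — gives
$$\frac{d^{2}J}{da^{2}} = \int_{0}^{1} - 5 s^{a} \log{\left(s \right)}^{2} \, ds = - \frac{10}{\left(a + 1\right)^{3}},$$
and the integrand here is exactly the target integrand, so $I = - \frac{10}{\left(a + 1\right)^{3}}$.

Setting $a = \frac{3}{5}$:
$$I = - \frac{625}{256}.$$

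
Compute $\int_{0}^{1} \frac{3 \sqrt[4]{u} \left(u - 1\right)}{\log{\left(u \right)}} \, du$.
$\log{\left(\frac{729}{125} \right)}$

Replace the exponent $\frac{5}{4}$ by a parameter $a$: let $I(a) = \int_{0}^{1} \frac{3 \left(- \sqrt[4]{u} + u^{a}\right)}{\log{\left(u \right)}} \, du$.

Since $\dfrac{\partial}{\partial a}\,u^{a} = u^{a} \ln u$, the $\ln u$ in the denominator cancels and
$$\frac{dI}{da} = \int_{0}^{1} 3 u^{a} \, du = 3 \left[\frac{u^{a+1}}{a+1}\right]_0^1 = \frac{3}{a + 1}.$$

Integrating with respect to $a$ gives $I(a) = \log{\left(\frac{64 \left(a + 1\right)^{3}}{125} \right)} + C$.

At $a = \frac{1}{4}$ the integrand is identically $0$, so $I(\frac{1}{4}) = 0$. The closed form gives $0$, hence $C = 0$.

Setting $a = \frac{5}{4}$:
$$I = \log{\left(\frac{729}{125} \right)}.$$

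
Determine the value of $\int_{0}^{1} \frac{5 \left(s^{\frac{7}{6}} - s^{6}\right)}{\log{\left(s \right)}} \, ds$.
$- \log{\left(\frac{130691232}{371293} \right)}$

Replace the exponent $6$ by a parameter $a$: let $I(a) = \int_{0}^{1} \frac{5 \left(s^{\frac{7}{6}} - s^{a}\right)}{\log{\left(s \right)}} \, ds$.

Since $\dfrac{\partial}{\partial a}\,s^{a} = s^{a} \ln s$, the $\ln s$ in the denominator cancels and
$$\frac{dI}{da} = \int_{0}^{1} -5 s^{a} \, ds = -5 \left[\frac{s^{a+1}}{a+1}\right]_0^1 = - \frac{5}{a + 1}.$$

Integrating with respect to $a$ gives $I(a) = - \log{\left(\frac{7776 \left(a + 1\right)^{5}}{371293} \right)} + C$.

At $a = \frac{7}{6}$ the integrand is identically $0$, so $I(\frac{7}{6}) = 0$. The closed form gives $0$, hence $C = 0$.

Setting $a = 6$:
$$I = - \log{\left(\frac{130691232}{371293} \right)}.$$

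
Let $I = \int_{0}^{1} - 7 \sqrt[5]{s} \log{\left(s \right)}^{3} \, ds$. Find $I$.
$\frac{4375}{216}$

Start from the elementary integral
$$J(a) = \int_{0}^{1} - 7 s^{a} \, ds = - \frac{7}{a + 1}.$$

Differentiating under the integral sign brings down a factor of $\ln s$:
$$\frac{dJ}{da} = \int_{0}^{1} - 7 s^{a} \log{\left(s \right)} \, ds = \frac{7}{\left(a + 1\right)^{2}}.$$

Repeating $3$ times in total — each differentiation brings down another $\ln s$ — gives
$$\frac{d^{3}J}{da^{3}} = \int_{0}^{1} - 7 s^{a} \log{\left(s \right)}^{3} \, ds = \frac{42}{\left(a + 1\right)^{4}},$$
and the integrand here is exactly the target integrand, so $I = \frac{42}{\left(a + 1\right)^{4}}$.

Setting $a = \frac{1}{5}$:
$$I = \frac{4375}{216}.$$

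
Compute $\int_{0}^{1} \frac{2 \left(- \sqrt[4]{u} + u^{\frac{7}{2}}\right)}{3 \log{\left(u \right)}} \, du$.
$\log{\left(\frac{3 \sqrt[3]{60}}{5} \right)}$

Consider the one-parameter family: let $I(a) = \int_{0}^{1} \frac{2 \left(- \sqrt[4]{u} + u^{a}\right)}{3 \log{\left(u \right)}} \, du$.

Since $\dfrac{\partial}{\partial a}\,u^{a} = u^{a} \ln u$, the $\ln u$ in the denominator cancels and
$$\frac{dI}{da} = \int_{0}^{1} \frac{2}{3} u^{a} \, du = \frac{2}{3} \left[\frac{u^{a+1}}{a+1}\right]_0^1 = \frac{2}{3 \left(a + 1\right)}.$$

Integrating with respect to $a$ gives $I(a) = \log{\left(\frac{2 \sqrt[3]{10} \left(a + 1\right)^{\frac{2}{3}}}{5} \right)} + C$.

At $a = \frac{1}{4}$ the integrand is identically $0$, so $I(\frac{1}{4}) = 0$. The closed form gives $0$, hence $C = 0$.

Setting $a = \frac{7}{2}$:
$$I = \log{\left(\frac{3 \sqrt[3]{60}}{5} \right)}.$$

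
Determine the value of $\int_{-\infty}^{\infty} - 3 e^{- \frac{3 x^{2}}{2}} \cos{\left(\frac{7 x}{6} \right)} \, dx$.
$- \frac{\sqrt{6} \sqrt{\pi}}{e^{\frac{49}{216}}}$

Let $b$ denote the cosine frequency and define $I(b) = \int_{-\infty}^{\infty} - 3 e^{- \frac{3 x^{2}}{2}} \cos{\left(b x \right)} \, dx$.

Differentiating under the integral sign,
$$I'(b) = \int_{-\infty}^{\infty} 3 x e^{- \frac{3 x^{2}}{2}} \sin{\left(b x \right)} \, dx.$$

Integrate $\int_{-\infty}^{\infty} x \sin(b x)\, e^{- \frac{3 x^{2}}{2}}\, dx$ by parts with $u = \sin(b x)$ and $dv = x\, e^{- \frac{3 x^{2}}{2}}\, dx$, giving $v = - \frac{e^{- \frac{3 x^{2}}{2}}}{3}$. The boundary term vanishes and
$$\int_{-\infty}^{\infty} x \sin(b x)\, e^{- \frac{3 x^{2}}{2}}\, dx = \frac{b}{3} \int_{-\infty}^{\infty} \cos(b x)\, e^{- \frac{3 x^{2}}{2}}\, dx,$$
so $I'(b) = - \frac{b}{3}\, I(b)$.

This is a separable first-order ODE; solving with the initial condition $I(0) = \int_{-\infty}^{\infty} - 3 e^{- \frac{3 x^{2}}{2}}\,dx = - \sqrt{6} \sqrt{\pi}$ gives
$$I(b) = - \sqrt{6} \sqrt{\pi} e^{- \frac{b^{2}}{6}}.$$

Setting $b = \frac{7}{6}$:
$$I = - \frac{\sqrt{6} \sqrt{\pi}}{e^{\frac{49}{216}}}.$$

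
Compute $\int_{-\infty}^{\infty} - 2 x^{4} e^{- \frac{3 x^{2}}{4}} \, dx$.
$- \frac{16 \sqrt{3} \sqrt{\pi}}{9}$

Consider the simpler parametrised integral
$$J(a) = \int_{-\infty}^{\infty} - 2 e^{- a x^{2}} \, dx = - \frac{2 \sqrt{\pi}}{\sqrt{a}}.$$

Differentiating under the integral sign brings down a factor of $(-x^2)$:
$$\frac{dJ}{da} = \int_{-\infty}^{\infty} 2 x^{2} e^{- a x^{2}} \, dx = \frac{\sqrt{\pi}}{a^{\frac{3}{2}}}.$$

Repeating twice in total — each differentiation brings down another $(-x^2)$ — gives
$$\frac{d^{2}J}{da^{2}} = \int_{-\infty}^{\infty} - 2 x^{4} e^{- a x^{2}} \, dx = - \frac{3 \sqrt{\pi}}{2 a^{\frac{5}{2}}},$$
and the integrand here is exactly the target integrand, so $I = - \frac{3 \sqrt{\pi}}{2 a^{\frac{5}{2}}}$.

Setting $a = \frac{3}{4}$:
$$I = - \frac{16 \sqrt{3} \sqrt{\pi}}{9}.$$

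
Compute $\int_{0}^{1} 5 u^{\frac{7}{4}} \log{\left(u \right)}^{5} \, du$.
$- \frac{2457600}{1771561}$

Start from the elementary integral
$$J(a) = \int_{0}^{1} 5 u^{a} \, du = \frac{5}{a + 1}.$$

Differentiating under the integral sign brings down a factor of $\ln u$:
$$\frac{dJ}{da} = \int_{0}^{1} 5 u^{a} \log{\left(u \right)} \, du = - \frac{5}{\left(a + 1\right)^{2}}.$$

Repeating $5$ times in total — each differentiation brings down another $\ln u$ — gives
$$\frac{d^{5}J}{da^{5}} = \int_{0}^{1} 5 u^{a} \log{\left(u \right)}^{5} \, du = - \frac{600}{\left(a + 1\right)^{6}},$$
and the integrand here is exactly the target integrand, so $I = - \frac{600}{\left(a + 1\right)^{6}}$.

Setting $a = \frac{7}{4}$:
$$I = - \frac{2457600}{1771561}.$$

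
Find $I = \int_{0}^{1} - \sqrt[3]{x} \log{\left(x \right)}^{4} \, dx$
$- \frac{729}{128}$

Begin with the known integral
$$J(a) = \int_{0}^{1} - x^{a} \, dx = - \frac{1}{a + 1}.$$

Differentiating under the integral sign brings down a factor of $\ln x$:
$$\frac{dJ}{da} = \int_{0}^{1} - x^{a} \log{\left(x \right)} \, dx = \frac{1}{\left(a + 1\right)^{2}}.$$

Repeating $4$ times in total — each differentiation brings down another $\ln x$ — gives
$$\frac{d^{4}J}{da^{4}} = \int_{0}^{1} - x^{a} \log{\left(x \right)}^{4} \, dx = - \frac{24}{\left(a + 1\right)^{5}},$$
and the integrand here is exactly the target integrand, so $I = - \frac{24}{\left(a + 1\right)^{5}}$.

Setting $a = \frac{1}{3}$:
$$I = - \frac{729}{128}.$$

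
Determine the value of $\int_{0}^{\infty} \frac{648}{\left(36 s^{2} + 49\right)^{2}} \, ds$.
$\frac{27 \pi}{343}$

Begin with the known result
$$J(a) = \int_{0}^{\infty} \frac{1}{2 \left(a^{2} + s^{2}\right)} \, ds = \frac{\pi}{4 a}.$$

Differentiating under the integral sign with respect to $a$,
$$\frac{dJ}{da} = \int_{0}^{\infty} - \frac{a}{\left(a^{2} + s^{2}\right)^{2}} \, ds = - \frac{\pi}{4 a^{2}},$$
so $\int_{0}^{\infty} \frac{1}{2 \left(a^{2} + s^{2}\right)^{2}} \, ds = \frac{\pi}{8 a^{3}}$.

Setting $a = \frac{7}{6}$:
$$I = \frac{27 \pi}{343}.$$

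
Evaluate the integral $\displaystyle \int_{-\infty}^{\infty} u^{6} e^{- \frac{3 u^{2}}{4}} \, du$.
$\frac{80 \sqrt{3} \sqrt{\pi}}{27}$

Begin with the known integral
$$J(a) = \int_{-\infty}^{\infty} e^{- a u^{2}} \, du = \frac{\sqrt{\pi}}{\sqrt{a}}.$$

Differentiating under the integral sign brings down a factor of $(-u^2)$:
$$\frac{dJ}{da} = \int_{-\infty}^{\infty} - u^{2} e^{- a u^{2}} \, du = - \frac{\sqrt{\pi}}{2 a^{\frac{3}{2}}}.$$

Repeating $3$ times in total — each differentiation brings down another $(-u^2)$ — gives
$$\frac{d^{3}J}{da^{3}} = \int_{-\infty}^{\infty} - u^{6} e^{- a u^{2}} \, du = - \frac{15 \sqrt{\pi}}{8 a^{\frac{7}{2}}},$$
and the integrand here is $(-1)^{3}$ times the target integrand, so $I = (-1)^{3}\,\frac{d^{3}J}{da^{3}} = \frac{15 \sqrt{\pi}}{8 a^{\frac{7}{2}}}$.

Setting $a = \frac{3}{4}$:
$$I = \frac{80 \sqrt{3} \sqrt{\pi}}{27}.$$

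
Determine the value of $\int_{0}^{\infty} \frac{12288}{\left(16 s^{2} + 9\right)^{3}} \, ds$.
$\frac{64 \pi}{27}$

Begin with the known result
$$J(a) = \int_{0}^{\infty} \frac{3}{a^{2} + s^{2}} \, ds = \frac{3 \pi}{2 a}.$$

Differentiating under the integral sign with respect to $a$,
$$\frac{dJ}{da} = \int_{0}^{\infty} - \frac{6 a}{\left(a^{2} + s^{2}\right)^{2}} \, ds = - \frac{3 \pi}{2 a^{2}},$$
so $\int_{0}^{\infty} \frac{3}{\left(a^{2} + s^{2}\right)^{2}} \, ds = \frac{3 \pi}{4 a^{3}}$.

Repeating — each differentiation of $1/(s^2+a^2)^j$ produces $-2ja/(s^2+a^2)^{j+1}$ — and dividing through by $-2ja$ at each step yields, after $2$ differentiations in total,
$$\int_{0}^{\infty} \frac{3}{\left(a^{2} + s^{2}\right)^{3}} \, ds = \frac{9 \pi}{16 a^{5}}.$$

Setting $a = \frac{3}{4}$:
$$I = \frac{64 \pi}{27}.$$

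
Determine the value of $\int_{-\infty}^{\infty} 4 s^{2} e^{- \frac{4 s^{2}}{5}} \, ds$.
$\frac{5 \sqrt{5} \sqrt{\pi}}{4}$

Consider the simpler parametrised integral
$$J(a) = \int_{-\infty}^{\infty} 4 e^{- a s^{2}} \, ds = \frac{4 \sqrt{\pi}}{\sqrt{a}}.$$

Differentiating under the integral sign brings down a factor of $(-s^2)$:
$$\frac{dJ}{da} = \int_{-\infty}^{\infty} - 4 s^{2} e^{- a s^{2}} \, ds = - \frac{2 \sqrt{\pi}}{a^{\frac{3}{2}}}.$$

The integral on the left is $-I$, so $I = \frac{2 \sqrt{\pi}}{a^{\frac{3}{2}}}$.

Setting $a = \frac{4}{5}$:
$$I = \frac{5 \sqrt{5} \sqrt{\pi}}{4}.$$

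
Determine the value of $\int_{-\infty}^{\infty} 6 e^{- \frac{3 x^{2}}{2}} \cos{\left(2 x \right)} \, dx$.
$\frac{2 \sqrt{6} \sqrt{\pi}}{e^{\frac{2}{3}}}$

Let $b$ denote the cosine frequency and define $I(b) = \int_{-\infty}^{\infty} 6 e^{- \frac{3 x^{2}}{2}} \cos{\left(b x \right)} \, dx$.

Differentiating under the integral sign,
$$I'(b) = \int_{-\infty}^{\infty} - 6 x e^{- \frac{3 x^{2}}{2}} \sin{\left(b x \right)} \, dx.$$

Integrate $\int_{-\infty}^{\infty} x \sin(b x)\, e^{- \frac{3 x^{2}}{2}}\, dx$ by parts with $u = \sin(b x)$ and $dv = x\, e^{- \frac{3 x^{2}}{2}}\, dx$, giving $v = - \frac{e^{- \frac{3 x^{2}}{2}}}{3}$. The boundary term vanishes and
$$\int_{-\infty}^{\infty} x \sin(b x)\, e^{- \frac{3 x^{2}}{2}}\, dx = \frac{b}{3} \int_{-\infty}^{\infty} \cos(b x)\, e^{- \frac{3 x^{2}}{2}}\, dx,$$
so $I'(b) = - \frac{b}{3}\, I(b)$.

This is a separable first-order ODE; solving with the initial condition $I(0) = \int_{-\infty}^{\infty} 6 e^{- \frac{3 x^{2}}{2}}\,dx = 2 \sqrt{6} \sqrt{\pi}$ gives
$$I(b) = 2 \sqrt{6} \sqrt{\pi} e^{- \frac{b^{2}}{6}}.$$

Setting $b = 2$:
$$I = \frac{2 \sqrt{6} \sqrt{\pi}}{e^{\frac{2}{3}}}.$$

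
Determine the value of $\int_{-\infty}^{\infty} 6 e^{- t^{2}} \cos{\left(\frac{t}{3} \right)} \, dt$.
$\frac{6 \sqrt{\pi}}{e^{\frac{1}{36}}}$

Let $b$ denote the cosine frequency and define $I(b) = \int_{-\infty}^{\infty} 6 e^{- t^{2}} \cos{\left(b t \right)} \, dt$.

Differentiating under the integral sign,
$$I'(b) = \int_{-\infty}^{\infty} - 6 t e^{- t^{2}} \sin{\left(b t \right)} \, dt.$$

Integrate $\int_{-\infty}^{\infty} t \sin(b t)\, e^{- t^{2}}\, dt$ by parts with $u = \sin(b t)$ and $dv = t\, e^{- t^{2}}\, dt$, giving $v = - \frac{e^{- t^{2}}}{2}$. The boundary term vanishes and
$$\int_{-\infty}^{\infty} t \sin(b t)\, e^{- t^{2}}\, dt = \frac{b}{2} \int_{-\infty}^{\infty} \cos(b t)\, e^{- t^{2}}\, dt,$$
so $I'(b) = - \frac{b}{2}\, I(b)$.

This is a separable first-order ODE; solving with the initial condition $I(0) = \int_{-\infty}^{\infty} 6 e^{- t^{2}}\,dt = 6 \sqrt{\pi}$ gives
$$I(b) = 6 \sqrt{\pi} e^{- \frac{b^{2}}{4}}.$$

Setting $b = \frac{1}{3}$:
$$I = \frac{6 \sqrt{\pi}}{e^{\frac{1}{36}}}.$$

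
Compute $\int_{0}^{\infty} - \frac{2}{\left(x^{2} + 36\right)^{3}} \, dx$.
$- \frac{\pi}{20736}$

Recall the elementary integral
$$J(a) = \int_{0}^{\infty} - \frac{2}{a^{2} + x^{2}} \, dx = - \frac{\pi}{a}.$$

Differentiating under the integral sign with respect to $a$,
$$\frac{dJ}{da} = \int_{0}^{\infty} \frac{4 a}{\left(a^{2} + x^{2}\right)^{2}} \, dx = \frac{\pi}{a^{2}},$$
so $\int_{0}^{\infty} - \frac{2}{\left(a^{2} + x^{2}\right)^{2}} \, dx = - \frac{\pi}{2 a^{3}}$.

Repeating — each differentiation of $1/(x^2+a^2)^j$ produces $-2ja/(x^2+a^2)^{j+1}$ — and dividing through by $-2ja$ at each step yields, after $2$ differentiations in total,
$$\int_{0}^{\infty} - \frac{2}{\left(a^{2} + x^{2}\right)^{3}} \, dx = - \frac{3 \pi}{8 a^{5}}.$$

Setting $a = 6$:
$$I = - \frac{\pi}{20736}.$$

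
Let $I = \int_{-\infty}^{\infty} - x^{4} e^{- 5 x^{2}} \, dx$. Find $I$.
$- \frac{3 \sqrt{5} \sqrt{\pi}}{500}$

Start from the elementary integral
$$J(a) = \int_{-\infty}^{\infty} - e^{- a x^{2}} \, dx = - \frac{\sqrt{\pi}}{\sqrt{a}}.$$

Differentiating under the integral sign brings down a factor of $(-x^2)$:
$$\frac{dJ}{da} = \int_{-\infty}^{\infty} x^{2} e^{- a x^{2}} \, dx = \frac{\sqrt{\pi}}{2 a^{\frac{3}{2}}}.$$

Repeating twice in total — each differentiation brings down another $(-x^2)$ — gives
$$\frac{d^{2}J}{da^{2}} = \int_{-\infty}^{\infty} - x^{4} e^{- a x^{2}} \, dx = - \frac{3 \sqrt{\pi}}{4 a^{\frac{5}{2}}},$$
and the integrand here is exactly the target integrand, so $I = - \frac{3 \sqrt{\pi}}{4 a^{\frac{5}{2}}}$.

Setting $a = 5$:
$$I = - \frac{3 \sqrt{5} \sqrt{\pi}}{500}.$$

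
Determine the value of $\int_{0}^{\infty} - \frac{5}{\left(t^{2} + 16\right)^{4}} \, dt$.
$- \frac{25 \pi}{524288}$

Recall the elementary integral
$$J(a) = \int_{0}^{\infty} - \frac{5}{a^{2} + t^{2}} \, dt = - \frac{5 \pi}{2 a}.$$

Differentiating under the integral sign with respect to $a$,
$$\frac{dJ}{da} = \int_{0}^{\infty} \frac{10 a}{\left(a^{2} + t^{2}\right)^{2}} \, dt = \frac{5 \pi}{2 a^{2}},$$
so $\int_{0}^{\infty} - \frac{5}{\left(a^{2} + t^{2}\right)^{2}} \, dt = - \frac{5 \pi}{4 a^{3}}$.

Repeating — each differentiation of $1/(t^2+a^2)^j$ produces $-2ja/(t^2+a^2)^{j+1}$ — and dividing through by $-2ja$ at each step yields, after $3$ differentiations in total,
$$\int_{0}^{\infty} - \frac{5}{\left(a^{2} + t^{2}\right)^{4}} \, dt = - \frac{25 \pi}{32 a^{7}}.$$

Setting $a = 4$:
$$I = - \frac{25 \pi}{524288}.$$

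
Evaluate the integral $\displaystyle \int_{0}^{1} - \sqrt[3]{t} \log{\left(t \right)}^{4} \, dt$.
$- \frac{729}{128}$

Begin with the known integral
$$J(a) = \int_{0}^{1} - t^{a} \, dt = - \frac{1}{a + 1}.$$

Differentiating under the integral sign brings down a factor of $\ln t$:
$$\frac{dJ}{da} = \int_{0}^{1} - t^{a} \log{\left(t \right)} \, dt = \frac{1}{\left(a + 1\right)^{2}}.$$

Repeating $4$ times in total — each differentiation brings down another $\ln t$ — gives
$$\frac{d^{4}J}{da^{4}} = \int_{0}^{1} - t^{a} \log{\left(t \right)}^{4} \, dt = - \frac{24}{\left(a + 1\right)^{5}},$$
and the integrand here is exactly the target integrand, so $I = - \frac{24}{\left(a + 1\right)^{5}}$.

Setting $a = \frac{1}{3}$:
$$I = - \frac{729}{128}.$$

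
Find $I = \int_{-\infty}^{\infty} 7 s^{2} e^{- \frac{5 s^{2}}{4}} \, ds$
$\frac{28 \sqrt{5} \sqrt{\pi}}{25}$

Start from the elementary integral
$$J(a) = \int_{-\infty}^{\infty} 7 e^{- a s^{2}} \, ds = \frac{7 \sqrt{\pi}}{\sqrt{a}}.$$

Differentiating under the integral sign brings down a factor of $(-s^2)$:
$$\frac{dJ}{da} = \int_{-\infty}^{\infty} - 7 s^{2} e^{- a s^{2}} \, ds = - \frac{7 \sqrt{\pi}}{2 a^{\frac{3}{2}}}.$$

The integral on the left is $-I$, so $I = \frac{7 \sqrt{\pi}}{2 a^{\frac{3}{2}}}$.

Setting $a = \frac{5}{4}$:
$$I = \frac{28 \sqrt{5} \sqrt{\pi}}{25}.$$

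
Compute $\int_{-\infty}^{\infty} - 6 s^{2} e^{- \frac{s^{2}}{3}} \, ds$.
$- 9 \sqrt{3} \sqrt{\pi}$

Begin with the known integral
$$J(a) = \int_{-\infty}^{\infty} - 6 e^{- a s^{2}} \, ds = - \frac{6 \sqrt{\pi}}{\sqrt{a}}.$$

Differentiating under the integral sign brings down a factor of $(-s^2)$:
$$\frac{dJ}{da} = \int_{-\infty}^{\infty} 6 s^{2} e^{- a s^{2}} \, ds = \frac{3 \sqrt{\pi}}{a^{\frac{3}{2}}}.$$

The integral on the left is $-I$, so $I = - \frac{3 \sqrt{\pi}}{a^{\frac{3}{2}}}$.

Setting $a = \frac{1}{3}$:
$$I = - 9 \sqrt{3} \sqrt{\pi}.$$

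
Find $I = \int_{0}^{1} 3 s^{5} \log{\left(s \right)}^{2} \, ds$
$\frac{1}{36}$

Consider the simpler parametrised integral
$$J(a) = \int_{0}^{1} 3 s^{a} \, ds = \frac{3}{a + 1}.$$

Differentiating under the integral sign brings down a factor of $\ln s$:
$$\frac{dJ}{da} = \int_{0}^{1} 3 s^{a} \log{\left(s \right)} \, ds = - \frac{3}{\left(a + 1\right)^{2}}.$$

Repeating twice in total — each differentiation brings down another $\ln s$ — gives
$$\frac{d^{2}J}{da^{2}} = \int_{0}^{1} 3 s^{a} \log{\left(s \right)}^{2} \, ds = \frac{6}{\left(a + 1\right)^{3}},$$
and the integrand here is exactly the target integrand, so $I = \frac{6}{\left(a + 1\right)^{3}}$.

Setting $a = 5$:
$$I = \frac{1}{36}.$$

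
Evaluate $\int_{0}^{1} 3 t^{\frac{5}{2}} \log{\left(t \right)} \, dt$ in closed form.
$- \frac{12}{49}$

Start from the elementary integral
$$J(a) = \int_{0}^{1} 3 t^{a} \, dt = \frac{3}{a + 1}.$$

Differentiating under the integral sign brings down a factor of $\ln t$:
$$\frac{dJ}{da} = \int_{0}^{1} 3 t^{a} \log{\left(t \right)} \, dt = - \frac{3}{\left(a + 1\right)^{2}}.$$

The integral on the left is $I$, so $I = - \frac{3}{\left(a + 1\right)^{2}}$.

Setting $a = \frac{5}{2}$:
$$I = - \frac{12}{49}.$$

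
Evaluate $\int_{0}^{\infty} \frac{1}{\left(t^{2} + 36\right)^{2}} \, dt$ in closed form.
$\frac{\pi}{864}$

Begin with the known result
$$J(a) = \int_{0}^{\infty} \frac{1}{a^{2} + t^{2}} \, dt = \frac{\pi}{2 a}.$$

Differentiating under the integral sign with respect to $a$,
$$\frac{dJ}{da} = \int_{0}^{\infty} - \frac{2 a}{\left(a^{2} + t^{2}\right)^{2}} \, dt = - \frac{\pi}{2 a^{2}},$$
so $\int_{0}^{\infty} \frac{1}{\left(a^{2} + t^{2}\right)^{2}} \, dt = \frac{\pi}{4 a^{3}}$.

Setting $a = 6$:
$$I = \frac{\pi}{864}.$$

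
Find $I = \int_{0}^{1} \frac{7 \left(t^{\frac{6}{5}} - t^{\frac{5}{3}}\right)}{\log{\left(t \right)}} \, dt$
$- \log{\left(\frac{163840000000}{42618442977} \right)}$

Consider the one-parameter family: let $I(a) = \int_{0}^{1} \frac{7 \left(t^{\frac{6}{5}} - t^{a}\right)}{\log{\left(t \right)}} \, dt$.

Since $\dfrac{\partial}{\partial a}\,t^{a} = t^{a} \ln t$, the $\ln t$ in the denominator cancels and
$$\frac{dI}{da} = \int_{0}^{1} -7 t^{a} \, dt = -7 \left[\frac{t^{a+1}}{a+1}\right]_0^1 = - \frac{7}{a + 1}.$$

Integrating with respect to $a$ gives $I(a) = - \log{\left(\frac{78125 \left(a + 1\right)^{7}}{19487171} \right)} + C$.

At $a = \frac{6}{5}$ the integrand is identically $0$, so $I(\frac{6}{5}) = 0$. The closed form gives $0$, hence $C = 0$.

Setting $a = \frac{5}{3}$:
$$I = - \log{\left(\frac{163840000000}{42618442977} \right)}.$$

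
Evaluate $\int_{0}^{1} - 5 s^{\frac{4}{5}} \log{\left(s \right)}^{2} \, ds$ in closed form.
$- \frac{1250}{729}$

Start from the elementary integral
$$J(a) = \int_{0}^{1} - 5 s^{a} \, ds = - \frac{5}{a + 1}.$$

Differentiating under the integral sign brings down a factor of $\ln s$:
$$\frac{dJ}{da} = \int_{0}^{1} - 5 s^{a} \log{\left(s \right)} \, ds = \frac{5}{\left(a + 1\right)^{2}}.$$

Repeating twice in total — each differentiation brings down another $\ln s$ — gives
$$\frac{d^{2}J}{da^{2}} = \int_{0}^{1} - 5 s^{a} \log{\left(s \right)}^{2} \, ds = - \frac{10}{\left(a + 1\right)^{3}},$$
and the integrand here is exactly the target integrand, so $I = - \frac{10}{\left(a + 1\right)^{3}}$.

Setting $a = \frac{4}{5}$:
$$I = - \frac{1250}{729}.$$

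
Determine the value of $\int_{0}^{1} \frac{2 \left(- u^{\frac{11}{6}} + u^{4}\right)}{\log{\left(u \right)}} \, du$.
$\log{\left(\frac{900}{289} \right)}$

Consider the one-parameter family: let $I(a) = \int_{0}^{1} \frac{2 \left(- u^{\frac{11}{6}} + u^{a}\right)}{\log{\left(u \right)}} \, du$.

Since $\dfrac{\partial}{\partial a}\,u^{a} = u^{a} \ln u$, the $\ln u$ in the denominator cancels and
$$\frac{dI}{da} = \int_{0}^{1} 2 u^{a} \, du = 2 \left[\frac{u^{a+1}}{a+1}\right]_0^1 = \frac{2}{a + 1}.$$

Integrating with respect to $a$ gives $I(a) = \log{\left(\frac{36 \left(a + 1\right)^{2}}{289} \right)} + C$.

At $a = \frac{11}{6}$ the integrand is identically $0$, so $I(\frac{11}{6}) = 0$. The closed form gives $0$, hence $C = 0$.

Setting $a = 4$:
$$I = \log{\left(\frac{900}{289} \right)}.$$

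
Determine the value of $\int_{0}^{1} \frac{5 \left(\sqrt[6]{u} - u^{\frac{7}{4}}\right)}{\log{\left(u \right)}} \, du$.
$\log{\left(\frac{537824}{39135393} \right)}$

Consider the one-parameter family: let $I(a) = \int_{0}^{1} \frac{5 \left(- u^{\frac{7}{4}} + u^{a}\right)}{\log{\left(u \right)}} \, du$.

Since $\dfrac{\partial}{\partial a}\,u^{a} = u^{a} \ln u$, the $\ln u$ in the denominator cancels and
$$\frac{dI}{da} = \int_{0}^{1} 5 u^{a} \, du = 5 \left[\frac{u^{a+1}}{a+1}\right]_0^1 = \frac{5}{a + 1}.$$

Integrating with respect to $a$ gives $I(a) = \log{\left(\frac{1024 \left(a + 1\right)^{5}}{161051} \right)} + C$.

At $a = \frac{7}{4}$ the integrand is identically $0$, so $I(\frac{7}{4}) = 0$. The closed form gives $0$, hence $C = 0$.

Setting $a = \frac{1}{6}$:
$$I = \log{\left(\frac{537824}{39135393} \right)}.$$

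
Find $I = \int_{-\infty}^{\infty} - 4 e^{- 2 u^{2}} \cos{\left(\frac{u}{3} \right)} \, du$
$- \frac{2 \sqrt{2} \sqrt{\pi}}{e^{\frac{1}{72}}}$

Define $I(b) = \int_{-\infty}^{\infty} - 4 e^{- 2 u^{2}} \cos{\left(b u \right)} \, du$.

Differentiating under the integral sign,
$$I'(b) = \int_{-\infty}^{\infty} 4 u e^{- 2 u^{2}} \sin{\left(b u \right)} \, du.$$

Integrate $\int_{-\infty}^{\infty} u \sin(b u)\, e^{- 2 u^{2}}\, du$ by parts with $w = \sin(b u)$ and $dv = u\, e^{- 2 u^{2}}\, du$, giving $v = - \frac{e^{- 2 u^{2}}}{4}$. The boundary term vanishes and
$$\int_{-\infty}^{\infty} u \sin(b u)\, e^{- 2 u^{2}}\, du = \frac{b}{4} \int_{-\infty}^{\infty} \cos(b u)\, e^{- 2 u^{2}}\, du,$$
so $I'(b) = - \frac{b}{4}\, I(b)$.

This is a separable first-order ODE; solving with the initial condition $I(0) = \int_{-\infty}^{\infty} - 4 e^{- 2 u^{2}}\,du = - 2 \sqrt{2} \sqrt{\pi}$ gives
$$I(b) = - 2 \sqrt{2} \sqrt{\pi} e^{- \frac{b^{2}}{8}}.$$

Setting $b = \frac{1}{3}$:
$$I = - \frac{2 \sqrt{2} \sqrt{\pi}}{e^{\frac{1}{72}}}.$$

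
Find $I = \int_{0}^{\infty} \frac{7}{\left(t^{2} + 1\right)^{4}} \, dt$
$\frac{35 \pi}{32}$

Recall the elementary integral
$$J(a) = \int_{0}^{\infty} \frac{7}{a^{2} + t^{2}} \, dt = \frac{7 \pi}{2 a}.$$

Differentiating under the integral sign with respect to $a$,
$$\frac{dJ}{da} = \int_{0}^{\infty} - \frac{14 a}{\left(a^{2} + t^{2}\right)^{2}} \, dt = - \frac{7 \pi}{2 a^{2}},$$
so $\int_{0}^{\infty} \frac{7}{\left(a^{2} + t^{2}\right)^{2}} \, dt = \frac{7 \pi}{4 a^{3}}$.

Repeating — each differentiation of $1/(t^2+a^2)^j$ produces $-2ja/(t^2+a^2)^{j+1}$ — and dividing through by $-2ja$ at each step yields, after $3$ differentiations in total,
$$\int_{0}^{\infty} \frac{7}{\left(a^{2} + t^{2}\right)^{4}} \, dt = \frac{35 \pi}{32 a^{7}}.$$

Setting $a = 1$:
$$I = \frac{35 \pi}{32}.$$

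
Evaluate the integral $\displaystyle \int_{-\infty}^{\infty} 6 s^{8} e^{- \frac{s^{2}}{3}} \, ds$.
$\frac{25515 \sqrt{3} \sqrt{\pi}}{8}$

Begin with the known integral
$$J(a) = \int_{-\infty}^{\infty} 6 e^{- a s^{2}} \, ds = \frac{6 \sqrt{\pi}}{\sqrt{a}}.$$

Differentiating under the integral sign brings down a factor of $(-s^2)$:
$$\frac{dJ}{da} = \int_{-\infty}^{\infty} - 6 s^{2} e^{- a s^{2}} \, ds = - \frac{3 \sqrt{\pi}}{a^{\frac{3}{2}}}.$$

Repeating $4$ times in total — each differentiation brings down another $(-s^2)$ — gives
$$\frac{d^{4}J}{da^{4}} = \int_{-\infty}^{\infty} 6 s^{8} e^{- a s^{2}} \, ds = \frac{315 \sqrt{\pi}}{8 a^{\frac{9}{2}}},$$
and the integrand here is exactly the target integrand, so $I = \frac{315 \sqrt{\pi}}{8 a^{\frac{9}{2}}}$.

Setting $a = \frac{1}{3}$:
$$I = \frac{25515 \sqrt{3} \sqrt{\pi}}{8}.$$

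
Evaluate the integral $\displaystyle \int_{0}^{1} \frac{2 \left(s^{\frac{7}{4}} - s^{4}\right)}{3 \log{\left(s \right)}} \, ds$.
$\log{\left(\frac{11^{\frac{2}{3}} \sqrt[3]{20}}{20} \right)}$

Introduce a parameter $a$ in the exponent: let $I(a) = \int_{0}^{1} \frac{2 \left(- s^{4} + s^{a}\right)}{3 \log{\left(s \right)}} \, ds$.

Since $\dfrac{\partial}{\partial a}\,s^{a} = s^{a} \ln s$, the $\ln s$ in the denominator cancels and
$$\frac{dI}{da} = \int_{0}^{1} \frac{2}{3} s^{a} \, ds = \frac{2}{3} \left[\frac{s^{a+1}}{a+1}\right]_0^1 = \frac{2}{3 \left(a + 1\right)}.$$

Integrating with respect to $a$ gives $I(a) = \frac{2 \log{\left(a + 1 \right)}}{3} - \frac{2 \log{\left(5 \right)}}{3} + C$.

At $a = 4$ the integrand is identically $0$, so $I(4) = 0$. The closed form gives $0$, hence $C = 0$.

Setting $a = \frac{7}{4}$:
$$I = \log{\left(\frac{11^{\frac{2}{3}} \sqrt[3]{20}}{20} \right)}.$$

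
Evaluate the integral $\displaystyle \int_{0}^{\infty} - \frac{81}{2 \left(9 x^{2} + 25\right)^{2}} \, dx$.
$- \frac{27 \pi}{1000}$

Begin with the known result
$$J(a) = \int_{0}^{\infty} - \frac{1}{2 \left(a^{2} + x^{2}\right)} \, dx = - \frac{\pi}{4 a}.$$

Differentiating under the integral sign with respect to $a$,
$$\frac{dJ}{da} = \int_{0}^{\infty} \frac{a}{\left(a^{2} + x^{2}\right)^{2}} \, dx = \frac{\pi}{4 a^{2}},$$
so $\int_{0}^{\infty} - \frac{1}{2 \left(a^{2} + x^{2}\right)^{2}} \, dx = - \frac{\pi}{8 a^{3}}$.

Setting $a = \frac{5}{3}$:
$$I = - \frac{27 \pi}{1000}.$$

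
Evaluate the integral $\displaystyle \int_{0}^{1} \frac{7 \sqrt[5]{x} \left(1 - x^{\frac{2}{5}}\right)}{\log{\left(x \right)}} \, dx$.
$\log{\left(\frac{2187}{16384} \right)}$

Consider the one-parameter family: let $I(a) = \int_{0}^{1} \frac{7 \left(- x^{\frac{3}{5}} + x^{a}\right)}{\log{\left(x \right)}} \, dx$.

Since $\dfrac{\partial}{\partial a}\,x^{a} = x^{a} \ln x$, the $\ln x$ in the denominator cancels and
$$\frac{dI}{da} = \int_{0}^{1} 7 x^{a} \, dx = 7 \left[\frac{x^{a+1}}{a+1}\right]_0^1 = \frac{7}{a + 1}.$$

Integrating with respect to $a$ gives $I(a) = \log{\left(\frac{78125 \left(a + 1\right)^{7}}{2097152} \right)} + C$.

At $a = \frac{3}{5}$ the integrand is identically $0$, so $I(\frac{3}{5}) = 0$. The closed form gives $0$, hence $C = 0$.

Setting $a = \frac{1}{5}$:
$$I = \log{\left(\frac{2187}{16384} \right)}.$$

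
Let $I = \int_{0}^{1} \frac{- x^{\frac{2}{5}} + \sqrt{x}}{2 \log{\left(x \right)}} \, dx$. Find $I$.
$\log{\left(\frac{\sqrt{210}}{14} \right)}$

Consider the one-parameter family: let $I(a) = \int_{0}^{1} \frac{\sqrt{x} - x^{a}}{2 \log{\left(x \right)}} \, dx$.

Since $\dfrac{\partial}{\partial a}\,x^{a} = x^{a} \ln x$, the $\ln x$ in the denominator cancels and
$$\frac{dI}{da} = \int_{0}^{1} - \frac{1}{2} x^{a} \, dx = - \frac{1}{2} \left[\frac{x^{a+1}}{a+1}\right]_0^1 = - \frac{1}{2 a + 2}.$$

Integrating with respect to $a$ gives $I(a) = - \frac{\log{\left(a + 1 \right)}}{2} - \frac{\log{\left(2 \right)}}{2} + \frac{\log{\left(3 \right)}}{2} + C$.

At $a = \frac{1}{2}$ the integrand is identically $0$, so $I(\frac{1}{2}) = 0$. The closed form gives $0$, hence $C = 0$.

Setting $a = \frac{2}{5}$:
$$I = \log{\left(\frac{\sqrt{210}}{14} \right)}.$$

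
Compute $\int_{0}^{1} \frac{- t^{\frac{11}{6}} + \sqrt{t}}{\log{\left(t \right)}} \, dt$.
$\log{\left(\frac{9}{17} \right)}$

Consider the one-parameter family: let $I(a) = \int_{0}^{1} \frac{- t^{\frac{11}{6}} + t^{a}}{\log{\left(t \right)}} \, dt$.

Since $\dfrac{\partial}{\partial a}\,t^{a} = t^{a} \ln t$, the $\ln t$ in the denominator cancels and
$$\frac{dI}{da} = \int_{0}^{1} t^{a} \, dt = \left[\frac{t^{a+1}}{a+1}\right]_0^1 = \frac{1}{a + 1}.$$

Integrating with respect to $a$ gives $I(a) = \log{\left(\frac{6 a}{17} + \frac{6}{17} \right)} + C$.

At $a = \frac{11}{6}$ the integrand is identically $0$, so $I(\frac{11}{6}) = 0$. The closed form gives $0$, hence $C = 0$.

Setting $a = \frac{1}{2}$:
$$I = \log{\left(\frac{9}{17} \right)}.$$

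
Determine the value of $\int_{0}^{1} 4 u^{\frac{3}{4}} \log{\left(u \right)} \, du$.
$- \frac{64}{49}$

Consider the simpler parametrised integral
$$J(a) = \int_{0}^{1} 4 u^{a} \, du = \frac{4}{a + 1}.$$

Differentiating under the integral sign brings down a factor of $\ln u$:
$$\frac{dJ}{da} = \int_{0}^{1} 4 u^{a} \log{\left(u \right)} \, du = - \frac{4}{\left(a + 1\right)^{2}}.$$

The integral on the left is $I$, so $I = - \frac{4}{\left(a + 1\right)^{2}}$.

Setting $a = \frac{3}{4}$:
$$I = - \frac{64}{49}.$$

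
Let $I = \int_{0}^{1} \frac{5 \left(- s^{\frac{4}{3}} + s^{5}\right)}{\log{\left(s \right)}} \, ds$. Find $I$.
$\log{\left(\frac{1889568}{16807} \right)}$

Replace the exponent $5$ by a parameter $a$: let $I(a) = \int_{0}^{1} \frac{5 \left(- s^{\frac{4}{3}} + s^{a}\right)}{\log{\left(s \right)}} \, ds$.

Since $\dfrac{\partial}{\partial a}\,s^{a} = s^{a} \ln s$, the $\ln s$ in the denominator cancels and
$$\frac{dI}{da} = \int_{0}^{1} 5 s^{a} \, ds = 5 \left[\frac{s^{a+1}}{a+1}\right]_0^1 = \frac{5}{a + 1}.$$

Integrating with respect to $a$ gives $I(a) = \log{\left(\frac{243 \left(a + 1\right)^{5}}{16807} \right)} + C$.

At $a = \frac{4}{3}$ the integrand is identically $0$, so $I(\frac{4}{3}) = 0$. The closed form gives $0$, hence $C = 0$.

Setting $a = 5$:
$$I = \log{\left(\frac{1889568}{16807} \right)}.$$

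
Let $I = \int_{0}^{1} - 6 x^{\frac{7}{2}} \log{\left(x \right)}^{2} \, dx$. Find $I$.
$- \frac{32}{243}$

Consider the simpler parametrised integral
$$J(a) = \int_{0}^{1} - 6 x^{a} \, dx = - \frac{6}{a + 1}.$$

Differentiating under the integral sign brings down a factor of $\ln x$:
$$\frac{dJ}{da} = \int_{0}^{1} - 6 x^{a} \log{\left(x \right)} \, dx = \frac{6}{\left(a + 1\right)^{2}}.$$

Repeating twice in total — each differentiation brings down another $\ln x$ — gives
$$\frac{d^{2}J}{da^{2}} = \int_{0}^{1} - 6 x^{a} \log{\left(x \right)}^{2} \, dx = - \frac{12}{\left(a + 1\right)^{3}},$$
and the integrand here is exactly the target integrand, so $I = - \frac{12}{\left(a + 1\right)^{3}}$.

Setting $a = \frac{7}{2}$:
$$I = - \frac{32}{243}.$$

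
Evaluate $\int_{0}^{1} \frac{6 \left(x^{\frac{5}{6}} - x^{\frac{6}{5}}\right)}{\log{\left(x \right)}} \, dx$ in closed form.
$\log{\left(\frac{15625}{46656} \right)}$

Introduce a parameter $a$ in the exponent: let $I(a) = \int_{0}^{1} \frac{6 \left(- x^{\frac{6}{5}} + x^{a}\right)}{\log{\left(x \right)}} \, dx$.

Since $\dfrac{\partial}{\partial a}\,x^{a} = x^{a} \ln x$, the $\ln x$ in the denominator cancels and
$$\frac{dI}{da} = \int_{0}^{1} 6 x^{a} \, dx = 6 \left[\frac{x^{a+1}}{a+1}\right]_0^1 = \frac{6}{a + 1}.$$

Integrating with respect to $a$ gives $I(a) = \log{\left(\frac{15625 \left(a + 1\right)^{6}}{1771561} \right)} + C$.

At $a = \frac{6}{5}$ the integrand is identically $0$, so $I(\frac{6}{5}) = 0$. The closed form gives $0$, hence $C = 0$.

Setting $a = \frac{5}{6}$:
$$I = \log{\left(\frac{15625}{46656} \right)}.$$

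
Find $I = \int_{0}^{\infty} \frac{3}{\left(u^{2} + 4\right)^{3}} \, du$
$\frac{9 \pi}{512}$

Begin with the known result
$$J(a) = \int_{0}^{\infty} \frac{3}{a^{2} + u^{2}} \, du = \frac{3 \pi}{2 a}.$$

Differentiating under the integral sign with respect to $a$,
$$\frac{dJ}{da} = \int_{0}^{\infty} - \frac{6 a}{\left(a^{2} + u^{2}\right)^{2}} \, du = - \frac{3 \pi}{2 a^{2}},$$
so $\int_{0}^{\infty} \frac{3}{\left(a^{2} + u^{2}\right)^{2}} \, du = \frac{3 \pi}{4 a^{3}}$.

Repeating — each differentiation of $1/(u^2+a^2)^j$ produces $-2ja/(u^2+a^2)^{j+1}$ — and dividing through by $-2ja$ at each step yields, after $2$ differentiations in total,
$$\int_{0}^{\infty} \frac{3}{\left(a^{2} + u^{2}\right)^{3}} \, du = \frac{9 \pi}{16 a^{5}}.$$

Setting $a = 2$:
$$I = \frac{9 \pi}{512}.$$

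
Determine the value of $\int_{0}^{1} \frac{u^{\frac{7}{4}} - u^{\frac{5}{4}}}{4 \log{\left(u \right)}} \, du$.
$- \frac{\log{\left(3 \right)}}{2} + \frac{\log{\left(11 \right)}}{4}$

Consider the one-parameter family: let $I(a) = \int_{0}^{1} \frac{u^{\frac{7}{4}} - u^{a}}{4 \log{\left(u \right)}} \, du$.

Since $\dfrac{\partial}{\partial a}\,u^{a} = u^{a} \ln u$, the $\ln u$ in the denominator cancels and
$$\frac{dI}{da} = \int_{0}^{1} - \frac{1}{4} u^{a} \, du = - \frac{1}{4} \left[\frac{u^{a+1}}{a+1}\right]_0^1 = - \frac{1}{4 a + 4}.$$

Integrating with respect to $a$ gives $I(a) = - \frac{\log{\left(a + 1 \right)}}{4} - \frac{\log{\left(2 \right)}}{2} + \frac{\log{\left(11 \right)}}{4} + C$.

At $a = \frac{7}{4}$ the integrand is identically $0$, so $I(\frac{7}{4}) = 0$. The closed form gives $0$, hence $C = 0$.

Setting $a = \frac{5}{4}$:
$$I = - \frac{\log{\left(3 \right)}}{2} + \frac{\log{\left(11 \right)}}{4}.$$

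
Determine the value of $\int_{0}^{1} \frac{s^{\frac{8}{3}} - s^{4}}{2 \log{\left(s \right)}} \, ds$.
$\log{\left(\frac{\sqrt{165}}{15} \right)}$

Introduce a parameter $a$ in the exponent: let $I(a) = \int_{0}^{1} \frac{s^{\frac{8}{3}} - s^{a}}{2 \log{\left(s \right)}} \, ds$.

Since $\dfrac{\partial}{\partial a}\,s^{a} = s^{a} \ln s$, the $\ln s$ in the denominator cancels and
$$\frac{dI}{da} = \int_{0}^{1} - \frac{1}{2} s^{a} \, ds = - \frac{1}{2} \left[\frac{s^{a+1}}{a+1}\right]_0^1 = - \frac{1}{2 a + 2}.$$

Integrating with respect to $a$ gives $I(a) = - \frac{\log{\left(a + 1 \right)}}{2} - \frac{\log{\left(3 \right)}}{2} + \frac{\log{\left(11 \right)}}{2} + C$.

At $a = \frac{8}{3}$ the integrand is identically $0$, so $I(\frac{8}{3}) = 0$. The closed form gives $0$, hence $C = 0$.

Setting $a = 4$:
$$I = \log{\left(\frac{\sqrt{165}}{15} \right)}.$$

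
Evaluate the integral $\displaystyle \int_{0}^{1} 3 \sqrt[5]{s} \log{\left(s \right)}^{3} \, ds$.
$- \frac{625}{72}$

Start from the elementary integral
$$J(a) = \int_{0}^{1} 3 s^{a} \, ds = \frac{3}{a + 1}.$$

Differentiating under the integral sign brings down a factor of $\ln s$:
$$\frac{dJ}{da} = \int_{0}^{1} 3 s^{a} \log{\left(s \right)} \, ds = - \frac{3}{\left(a + 1\right)^{2}}.$$

Repeating $3$ times in total — each differentiation brings down another $\ln s$ — gives
$$\frac{d^{3}J}{da^{3}} = \int_{0}^{1} 3 s^{a} \log{\left(s \right)}^{3} \, ds = - \frac{18}{\left(a + 1\right)^{4}},$$
and the integrand here is exactly the target integrand, so $I = - \frac{18}{\left(a + 1\right)^{4}}$.

Setting $a = \frac{1}{5}$:
$$I = - \frac{625}{72}.$$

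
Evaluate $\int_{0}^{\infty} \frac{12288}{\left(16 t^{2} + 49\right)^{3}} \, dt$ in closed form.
$\frac{576 \pi}{16807}$

Begin with the known result
$$J(a) = \int_{0}^{\infty} \frac{3}{a^{2} + t^{2}} \, dt = \frac{3 \pi}{2 a}.$$

Differentiating under the integral sign with respect to $a$,
$$\frac{dJ}{da} = \int_{0}^{\infty} - \frac{6 a}{\left(a^{2} + t^{2}\right)^{2}} \, dt = - \frac{3 \pi}{2 a^{2}},$$
so $\int_{0}^{\infty} \frac{3}{\left(a^{2} + t^{2}\right)^{2}} \, dt = \frac{3 \pi}{4 a^{3}}$.

Repeating — each differentiation of $1/(t^2+a^2)^j$ produces $-2ja/(t^2+a^2)^{j+1}$ — and dividing through by $-2ja$ at each step yields, after $2$ differentiations in total,
$$\int_{0}^{\infty} \frac{3}{\left(a^{2} + t^{2}\right)^{3}} \, dt = \frac{9 \pi}{16 a^{5}}.$$

Setting $a = \frac{7}{4}$:
$$I = \frac{576 \pi}{16807}.$$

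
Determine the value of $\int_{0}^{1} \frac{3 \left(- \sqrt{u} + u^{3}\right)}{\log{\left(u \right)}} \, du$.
$\log{\left(\frac{512}{27} \right)}$

Consider the one-parameter family: let $I(a) = \int_{0}^{1} \frac{3 \left(- \sqrt{u} + u^{a}\right)}{\log{\left(u \right)}} \, du$.

Since $\dfrac{\partial}{\partial a}\,u^{a} = u^{a} \ln u$, the $\ln u$ in the denominator cancels and
$$\frac{dI}{da} = \int_{0}^{1} 3 u^{a} \, du = 3 \left[\frac{u^{a+1}}{a+1}\right]_0^1 = \frac{3}{a + 1}.$$

Integrating with respect to $a$ gives $I(a) = \log{\left(\frac{8 \left(a + 1\right)^{3}}{27} \right)} + C$.

At $a = \frac{1}{2}$ the integrand is identically $0$, so $I(\frac{1}{2}) = 0$. The closed form gives $0$, hence $C = 0$.

Setting $a = 3$:
$$I = \log{\left(\frac{512}{27} \right)}.$$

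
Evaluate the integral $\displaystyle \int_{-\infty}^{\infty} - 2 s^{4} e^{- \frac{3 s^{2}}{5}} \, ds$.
$- \frac{25 \sqrt{15} \sqrt{\pi}}{18}$

Start from the elementary integral
$$J(a) = \int_{-\infty}^{\infty} - 2 e^{- a s^{2}} \, ds = - \frac{2 \sqrt{\pi}}{\sqrt{a}}.$$

Differentiating under the integral sign brings down a factor of $(-s^2)$:
$$\frac{dJ}{da} = \int_{-\infty}^{\infty} 2 s^{2} e^{- a s^{2}} \, ds = \frac{\sqrt{\pi}}{a^{\frac{3}{2}}}.$$

Repeating twice in total — each differentiation brings down another $(-s^2)$ — gives
$$\frac{d^{2}J}{da^{2}} = \int_{-\infty}^{\infty} - 2 s^{4} e^{- a s^{2}} \, ds = - \frac{3 \sqrt{\pi}}{2 a^{\frac{5}{2}}},$$
and the integrand here is exactly the target integrand, so $I = - \frac{3 \sqrt{\pi}}{2 a^{\frac{5}{2}}}$.

Setting $a = \frac{3}{5}$:
$$I = - \frac{25 \sqrt{15} \sqrt{\pi}}{18}.$$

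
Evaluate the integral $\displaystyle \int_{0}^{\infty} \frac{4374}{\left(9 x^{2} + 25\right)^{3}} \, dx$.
$\frac{2187 \pi}{25000}$

Start from the standard arctangent integral
$$J(a) = \int_{0}^{\infty} \frac{6}{a^{2} + x^{2}} \, dx = \frac{3 \pi}{a}.$$

Differentiating under the integral sign with respect to $a$,
$$\frac{dJ}{da} = \int_{0}^{\infty} - \frac{12 a}{\left(a^{2} + x^{2}\right)^{2}} \, dx = - \frac{3 \pi}{a^{2}},$$
so $\int_{0}^{\infty} \frac{6}{\left(a^{2} + x^{2}\right)^{2}} \, dx = \frac{3 \pi}{2 a^{3}}$.

Repeating — each differentiation of $1/(x^2+a^2)^j$ produces $-2ja/(x^2+a^2)^{j+1}$ — and dividing through by $-2ja$ at each step yields, after $2$ differentiations in total,
$$\int_{0}^{\infty} \frac{6}{\left(a^{2} + x^{2}\right)^{3}} \, dx = \frac{9 \pi}{8 a^{5}}.$$

Setting $a = \frac{5}{3}$:
$$I = \frac{2187 \pi}{25000}.$$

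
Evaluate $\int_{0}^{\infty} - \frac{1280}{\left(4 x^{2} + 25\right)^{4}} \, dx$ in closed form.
$- \frac{4 \pi}{3125}$

Recall the elementary integral
$$J(a) = \int_{0}^{\infty} - \frac{5}{a^{2} + x^{2}} \, dx = - \frac{5 \pi}{2 a}.$$

Differentiating under the integral sign with respect to $a$,
$$\frac{dJ}{da} = \int_{0}^{\infty} \frac{10 a}{\left(a^{2} + x^{2}\right)^{2}} \, dx = \frac{5 \pi}{2 a^{2}},$$
so $\int_{0}^{\infty} - \frac{5}{\left(a^{2} + x^{2}\right)^{2}} \, dx = - \frac{5 \pi}{4 a^{3}}$.

Repeating — each differentiation of $1/(x^2+a^2)^j$ produces $-2ja/(x^2+a^2)^{j+1}$ — and dividing through by $-2ja$ at each step yields, after $3$ differentiations in total,
$$\int_{0}^{\infty} - \frac{5}{\left(a^{2} + x^{2}\right)^{4}} \, dx = - \frac{25 \pi}{32 a^{7}}.$$

Setting $a = \frac{5}{2}$:
$$I = - \frac{4 \pi}{3125}.$$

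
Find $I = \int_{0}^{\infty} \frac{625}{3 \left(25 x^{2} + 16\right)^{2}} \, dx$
$\frac{125 \pi}{768}$

Start from the standard arctangent integral
$$J(a) = \int_{0}^{\infty} \frac{1}{3 \left(a^{2} + x^{2}\right)} \, dx = \frac{\pi}{6 a}.$$

Differentiating under the integral sign with respect to $a$,
$$\frac{dJ}{da} = \int_{0}^{\infty} - \frac{2 a}{3 \left(a^{2} + x^{2}\right)^{2}} \, dx = - \frac{\pi}{6 a^{2}},$$
so $\int_{0}^{\infty} \frac{1}{3 \left(a^{2} + x^{2}\right)^{2}} \, dx = \frac{\pi}{12 a^{3}}$.

Setting $a = \frac{4}{5}$:
$$I = \frac{125 \pi}{768}.$$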